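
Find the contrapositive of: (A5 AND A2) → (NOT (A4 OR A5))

Contrapositive: (A4 OR A5) → NOT (A5 AND A2)
Note: A statement and its contrapositive are logically equivalent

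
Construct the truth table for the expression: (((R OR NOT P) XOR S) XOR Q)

P | R | S | Q | Output
----------------------
0 | 0 | 0 | 0 | 1
0 | 0 | 0 | 1 | 0
0 | 0 | 1 | 0 | 0
0 | 0 | 1 | 1 | 1
0 | 1 | 0 | 0 | 1
0 | 1 | 0 | 1 | 0
0 | 1 | 1 | 0 | 0
0 | 1 | 1 | 1 | 1
1 | 0 | 0 | 0 | 0
1 | 0 | 0 | 1 | 1
1 | 0 | 1 | 0 | 1
1 | 0 | 1 | 1 | 0
1 | 1 | 0 | 0 | 1
1 | 1 | 0 | 1 | 0
1 | 1 | 1 | 0 | 0
1 | 1 | 1 | 1 | 1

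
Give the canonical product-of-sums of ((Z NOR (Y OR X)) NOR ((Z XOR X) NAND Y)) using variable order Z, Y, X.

ΠM(0, 1, 2, 4, 5, 7) = (Z OR Y OR X) AND (Z OR Y OR NOT X) AND (Z OR NOT Y OR X) AND (NOT Z OR Y OR X) AND (NOT Z OR Y OR NOT X) AND (NOT Z OR NOT Y OR NOT X)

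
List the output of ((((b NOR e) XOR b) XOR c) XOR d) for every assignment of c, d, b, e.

c | d | b | e | Output
----------------------
0 | 0 | 0 | 0 | 1
0 | 0 | 0 | 1 | 0
0 | 0 | 1 | 0 | 1
0 | 0 | 1 | 1 | 1
0 | 1 | 0 | 0 | 0
0 | 1 | 0 | 1 | 1
0 | 1 | 1 | 0 | 0
0 | 1 | 1 | 1 | 0
1 | 0 | 0 | 0 | 0
1 | 0 | 0 | 1 | 1
1 | 0 | 1 | 0 | 0
1 | 0 | 1 | 1 | 0
1 | 1 | 0 | 0 | 1
1 | 1 | 0 | 1 | 0
1 | 1 | 1 | 0 | 1
1 | 1 | 1 | 1 | 1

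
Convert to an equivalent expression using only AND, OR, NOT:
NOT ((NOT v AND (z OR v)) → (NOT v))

(NOT v AND (z OR v)) AND v
(Negated implication: NOT(A → B) = A AND NOT B)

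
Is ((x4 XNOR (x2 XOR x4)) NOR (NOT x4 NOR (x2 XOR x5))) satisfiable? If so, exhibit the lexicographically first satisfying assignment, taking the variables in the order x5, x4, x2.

x5=0, x4=0, x2=1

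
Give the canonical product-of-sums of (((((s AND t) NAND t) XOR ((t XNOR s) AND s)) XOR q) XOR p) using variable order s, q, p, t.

ΠM(2, 3, 4, 5, 10, 11, 12, 13) = (s OR q OR NOT p OR t) AND (s OR q OR NOT p OR NOT t) AND (s OR NOT q OR p OR t) AND (s OR NOT q OR p OR NOT t) AND (NOT s OR q OR NOT p OR t) AND (NOT s OR q OR NOT p OR NOT t) AND (NOT s OR NOT q OR p OR t) AND (NOT s OR NOT q OR p OR NOT t)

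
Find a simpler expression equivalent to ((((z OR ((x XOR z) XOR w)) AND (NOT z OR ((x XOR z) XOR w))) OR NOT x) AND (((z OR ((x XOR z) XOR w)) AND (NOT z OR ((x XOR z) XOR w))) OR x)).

By distribution ((E OR v) AND (E OR NOT v) = E) then distribution ((E OR v) AND (E OR NOT v) = E):
= ((x XOR z) XOR w)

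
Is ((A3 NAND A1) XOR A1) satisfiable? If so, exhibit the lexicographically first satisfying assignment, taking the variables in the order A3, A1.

A3=0, A1=0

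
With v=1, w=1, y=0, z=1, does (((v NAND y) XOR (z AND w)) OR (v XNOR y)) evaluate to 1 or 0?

Substituting: (((1 NAND 0) XOR (1 AND 1)) OR (1 XNOR 0))
= 0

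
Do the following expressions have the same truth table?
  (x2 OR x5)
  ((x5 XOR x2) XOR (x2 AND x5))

Yes, they are equivalent — the two output columns agree on all 4 assignments:
x2 | x5 | Expression 1 | Expression 2
-------------------------------------
0 | 0 | 0 | 0
0 | 1 | 1 | 1
1 | 0 | 1 | 1
1 | 1 | 1 | 1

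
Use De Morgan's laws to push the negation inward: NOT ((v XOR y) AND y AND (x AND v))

NOT (v XOR y) OR NOT y OR NOT (x AND v)
De Morgan's: NOT(AND of terms) = OR of negations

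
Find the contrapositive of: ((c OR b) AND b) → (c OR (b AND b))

Contrapositive: NOT (c OR (b AND b)) → NOT ((c OR b) AND b)
Note: A statement and its contrapositive are logically equivalent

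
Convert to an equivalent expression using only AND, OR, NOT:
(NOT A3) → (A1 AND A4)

A3 OR (A1 AND A4)
(Implication elimination: A → B = NOT A OR B)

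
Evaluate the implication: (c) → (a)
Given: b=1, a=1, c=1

Antecedent (c) = 1; consequent (a) = 1.
1 → 1 = 1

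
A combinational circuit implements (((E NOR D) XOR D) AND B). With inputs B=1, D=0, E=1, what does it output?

Substituting: (((1 NOR 0) XOR 0) AND 1)
= 0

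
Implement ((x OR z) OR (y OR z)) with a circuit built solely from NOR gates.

((((x NOR z) NOR (x NOR z)) NOR ((y NOR z) NOR (y NOR z))) NOR (((x NOR z) NOR (x NOR z)) NOR ((y NOR z) NOR (y NOR z))))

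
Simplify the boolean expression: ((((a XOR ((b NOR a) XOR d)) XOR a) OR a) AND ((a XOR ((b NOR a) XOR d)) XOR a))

By absorption (E AND (E OR v) = E) then XOR self-cancellation ((E XOR v) XOR v = E):
= ((b NOR a) XOR d)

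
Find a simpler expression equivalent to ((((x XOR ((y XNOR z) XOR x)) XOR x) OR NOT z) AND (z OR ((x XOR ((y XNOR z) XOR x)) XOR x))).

By distribution ((E OR v) AND (E OR NOT v) = E) then XOR self-cancellation ((E XOR v) XOR v = E):
= ((y XNOR z) XOR x)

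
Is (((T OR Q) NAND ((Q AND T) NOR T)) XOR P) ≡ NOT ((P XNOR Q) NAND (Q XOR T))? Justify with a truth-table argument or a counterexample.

No. Counterexample: with Q=0, T=0, P=0, Expression 1 = 1 but Expression 2 = 0.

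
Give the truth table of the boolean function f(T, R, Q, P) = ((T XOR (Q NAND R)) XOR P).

T | R | Q | P | Output
----------------------
0 | 0 | 0 | 0 | 1
0 | 0 | 0 | 1 | 0
0 | 0 | 1 | 0 | 1
0 | 0 | 1 | 1 | 0
0 | 1 | 0 | 0 | 1
0 | 1 | 0 | 1 | 0
0 | 1 | 1 | 0 | 0
0 | 1 | 1 | 1 | 1
1 | 0 | 0 | 0 | 0
1 | 0 | 0 | 1 | 1
1 | 0 | 1 | 0 | 0
1 | 0 | 1 | 1 | 1
1 | 1 | 0 | 0 | 0
1 | 1 | 0 | 1 | 1
1 | 1 | 1 | 0 | 1
1 | 1 | 1 | 1 | 0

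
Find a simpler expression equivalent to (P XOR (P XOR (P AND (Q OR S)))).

By XOR self-cancellation ((E XOR v) XOR v = E):
= (P AND (Q OR S))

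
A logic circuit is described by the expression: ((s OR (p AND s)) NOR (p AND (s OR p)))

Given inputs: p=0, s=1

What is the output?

Substituting: ((1 OR (0 AND 1)) NOR (0 AND (1 OR 0)))
= 0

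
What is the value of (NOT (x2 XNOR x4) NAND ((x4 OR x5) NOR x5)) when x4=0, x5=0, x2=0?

Substituting: (NOT (0 XNOR 0) NAND ((0 OR 0) NOR 0))
= 1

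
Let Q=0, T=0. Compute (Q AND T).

Substituting: (0 AND 0)
= 0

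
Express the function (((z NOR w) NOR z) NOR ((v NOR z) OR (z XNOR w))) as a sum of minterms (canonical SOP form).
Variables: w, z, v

Σm(2, 3) = (NOT w AND z AND NOT v) OR (NOT w AND z AND v)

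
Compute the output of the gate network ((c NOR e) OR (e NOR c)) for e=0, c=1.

Substituting: ((1 NOR 0) OR (0 NOR 1))
= 0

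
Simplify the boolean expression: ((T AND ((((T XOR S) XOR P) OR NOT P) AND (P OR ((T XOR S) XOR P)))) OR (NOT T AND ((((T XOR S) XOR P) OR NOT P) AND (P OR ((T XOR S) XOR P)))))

By distribution ((E AND v) OR (E AND NOT v) = E) then distribution ((E OR v) AND (E OR NOT v) = E):
= ((T XOR S) XOR P)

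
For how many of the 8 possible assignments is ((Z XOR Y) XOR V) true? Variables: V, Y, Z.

Satisfying assignments: (0,0,1), (0,1,0), (1,0,0), (1,1,1)
Count: 4 out of 8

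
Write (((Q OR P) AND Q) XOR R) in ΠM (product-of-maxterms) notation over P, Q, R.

ΠM(0, 3, 4, 7) = (P OR Q OR R) AND (P OR NOT Q OR NOT R) AND (NOT P OR Q OR R) AND (NOT P OR NOT Q OR NOT R)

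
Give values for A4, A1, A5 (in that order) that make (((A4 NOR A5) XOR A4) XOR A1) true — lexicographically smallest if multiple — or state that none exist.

A4=0, A1=0, A5=0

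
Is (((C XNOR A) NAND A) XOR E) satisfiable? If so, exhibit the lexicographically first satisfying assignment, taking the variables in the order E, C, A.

E=0, C=0, A=0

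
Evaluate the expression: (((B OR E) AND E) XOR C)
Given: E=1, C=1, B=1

Substituting: (((1 OR 1) AND 1) XOR 1)
= 0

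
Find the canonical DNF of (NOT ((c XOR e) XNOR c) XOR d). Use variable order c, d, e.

(NOT c AND NOT d AND e) OR (NOT c AND d AND NOT e) OR (c AND NOT d AND e) OR (c AND d AND NOT e)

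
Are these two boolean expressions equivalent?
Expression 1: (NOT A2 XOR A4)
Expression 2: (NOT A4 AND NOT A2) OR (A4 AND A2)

Yes, they are equivalent — the two output columns agree on all 4 assignments:
A4 | A2 | Expression 1 | Expression 2
-------------------------------------
0 | 0 | 1 | 1
0 | 1 | 0 | 0
1 | 0 | 0 | 0
1 | 1 | 1 | 1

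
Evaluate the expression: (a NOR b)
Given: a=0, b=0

Substituting: (0 NOR 0)
= 1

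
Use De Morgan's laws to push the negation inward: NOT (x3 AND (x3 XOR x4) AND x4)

NOT x3 OR NOT (x3 XOR x4) OR NOT x4
De Morgan's: NOT(AND of terms) = OR of negations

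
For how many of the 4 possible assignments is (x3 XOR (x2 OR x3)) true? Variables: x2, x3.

Satisfying assignments: (1,0)
Count: 1 out of 4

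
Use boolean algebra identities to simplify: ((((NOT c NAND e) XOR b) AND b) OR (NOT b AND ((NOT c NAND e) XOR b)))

By distribution ((E AND v) OR (E AND NOT v) = E):
= ((NOT c NAND e) XOR b)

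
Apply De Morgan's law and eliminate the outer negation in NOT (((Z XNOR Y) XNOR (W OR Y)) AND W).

NOT ((Z XNOR Y) XNOR (W OR Y)) OR NOT W
De Morgan's: NOT(AND of terms) = OR of negations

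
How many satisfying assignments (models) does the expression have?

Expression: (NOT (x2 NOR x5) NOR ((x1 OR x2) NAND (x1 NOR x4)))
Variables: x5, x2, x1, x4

No assignment satisfies the expression.
Count: 0 out of 16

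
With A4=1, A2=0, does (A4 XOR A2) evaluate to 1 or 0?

Substituting: (1 XOR 0)
= 1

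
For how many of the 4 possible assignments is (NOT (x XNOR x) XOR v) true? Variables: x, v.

Satisfying assignments: (0,1), (1,1)
Count: 2 out of 4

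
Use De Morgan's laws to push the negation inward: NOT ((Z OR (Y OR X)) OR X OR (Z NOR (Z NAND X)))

NOT (Z OR (Y OR X)) AND NOT X AND NOT (Z NOR (Z NAND X))
De Morgan's: NOT(OR of terms) = AND of negations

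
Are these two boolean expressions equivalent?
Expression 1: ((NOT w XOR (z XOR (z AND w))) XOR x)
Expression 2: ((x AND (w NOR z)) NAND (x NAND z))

No. Counterexample: with x=0, w=0, z=1, Expression 1 = 0 but Expression 2 = 1.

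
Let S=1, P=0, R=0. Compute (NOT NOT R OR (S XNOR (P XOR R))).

Substituting: (NOT NOT 0 OR (1 XNOR (0 XOR 0)))
= 0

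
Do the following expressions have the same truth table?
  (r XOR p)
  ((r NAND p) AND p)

No. Counterexample: with p=0, r=1, Expression 1 = 1 but Expression 2 = 0.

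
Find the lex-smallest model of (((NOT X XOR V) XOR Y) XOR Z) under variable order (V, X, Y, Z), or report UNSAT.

V=0, X=0, Y=0, Z=0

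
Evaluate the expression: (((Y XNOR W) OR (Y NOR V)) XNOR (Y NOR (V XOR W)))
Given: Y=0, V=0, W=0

Substituting: (((0 XNOR 0) OR (0 NOR 0)) XNOR (0 NOR (0 XOR 0)))
= 1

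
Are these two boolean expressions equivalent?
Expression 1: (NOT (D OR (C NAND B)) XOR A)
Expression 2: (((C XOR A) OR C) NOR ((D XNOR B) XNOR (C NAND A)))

No. Counterexample: with B=0, C=0, D=0, A=1, Expression 1 = 1 but Expression 2 = 0.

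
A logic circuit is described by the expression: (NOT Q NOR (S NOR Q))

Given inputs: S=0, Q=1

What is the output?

Substituting: (NOT 1 NOR (0 NOR 1))
= 1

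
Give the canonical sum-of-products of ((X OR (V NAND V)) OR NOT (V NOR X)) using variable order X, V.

Σm(0, 1, 2, 3) = (NOT X AND NOT V) OR (NOT X AND V) OR (X AND NOT V) OR (X AND V)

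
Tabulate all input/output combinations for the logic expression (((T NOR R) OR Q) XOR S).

S | R | T | Q | Output
----------------------
0 | 0 | 0 | 0 | 1
0 | 0 | 0 | 1 | 1
0 | 0 | 1 | 0 | 0
0 | 0 | 1 | 1 | 1
0 | 1 | 0 | 0 | 0
0 | 1 | 0 | 1 | 1
0 | 1 | 1 | 0 | 0
0 | 1 | 1 | 1 | 1
1 | 0 | 0 | 0 | 0
1 | 0 | 0 | 1 | 0
1 | 0 | 1 | 0 | 1
1 | 0 | 1 | 1 | 0
1 | 1 | 0 | 0 | 1
1 | 1 | 0 | 1 | 0
1 | 1 | 1 | 0 | 1
1 | 1 | 1 | 1 | 0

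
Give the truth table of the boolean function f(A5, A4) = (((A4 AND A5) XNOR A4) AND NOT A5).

A5 | A4 | Output
----------------
0 | 0 | 1
0 | 1 | 0
1 | 0 | 0
1 | 1 | 0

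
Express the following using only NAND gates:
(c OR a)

((c NAND c) NAND (a NAND a))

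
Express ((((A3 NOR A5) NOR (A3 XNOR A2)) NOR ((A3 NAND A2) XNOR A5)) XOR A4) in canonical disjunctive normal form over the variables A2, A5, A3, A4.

(NOT A2 AND NOT A5 AND NOT A3 AND NOT A4) OR (NOT A2 AND NOT A5 AND A3 AND A4) OR (NOT A2 AND A5 AND NOT A3 AND A4) OR (NOT A2 AND A5 AND A3 AND A4) OR (A2 AND NOT A5 AND NOT A3 AND NOT A4) OR (A2 AND NOT A5 AND A3 AND A4) OR (A2 AND A5 AND NOT A3 AND A4) OR (A2 AND A5 AND A3 AND NOT A4)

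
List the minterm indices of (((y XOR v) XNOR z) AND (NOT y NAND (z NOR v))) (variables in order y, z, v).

Σm(3, 5, 6) = (NOT y AND z AND v) OR (y AND NOT z AND v) OR (y AND z AND NOT v)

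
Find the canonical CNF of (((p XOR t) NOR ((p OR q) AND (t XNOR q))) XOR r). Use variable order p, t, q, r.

(p OR t OR q OR NOT r) AND (p OR t OR NOT q OR NOT r) AND (p OR NOT t OR q OR r) AND (p OR NOT t OR NOT q OR r) AND (NOT p OR t OR q OR r) AND (NOT p OR t OR NOT q OR r) AND (NOT p OR NOT t OR q OR NOT r) AND (NOT p OR NOT t OR NOT q OR r)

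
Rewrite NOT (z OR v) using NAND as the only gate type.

(((z NAND z) NAND (v NAND v)) NAND ((z NAND z) NAND (v NAND v)))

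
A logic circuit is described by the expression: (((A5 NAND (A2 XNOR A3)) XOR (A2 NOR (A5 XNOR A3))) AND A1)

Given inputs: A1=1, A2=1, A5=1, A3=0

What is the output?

Substituting: (((1 NAND (1 XNOR 0)) XOR (1 NOR (1 XNOR 0))) AND 1)
= 1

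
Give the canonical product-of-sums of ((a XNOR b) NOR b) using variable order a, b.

ΠM(0, 1, 3) = (a OR b) AND (a OR NOT b) AND (NOT a OR NOT b)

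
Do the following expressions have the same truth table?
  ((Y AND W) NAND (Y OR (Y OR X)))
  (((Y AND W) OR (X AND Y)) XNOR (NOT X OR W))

No. Counterexample: with Y=0, W=0, X=0, Expression 1 = 1 but Expression 2 = 0.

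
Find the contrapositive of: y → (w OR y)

Contrapositive: NOT (w OR y) → NOT y
Note: A statement and its contrapositive are logically equivalent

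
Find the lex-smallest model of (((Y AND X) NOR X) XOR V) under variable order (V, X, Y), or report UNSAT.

V=0, X=0, Y=0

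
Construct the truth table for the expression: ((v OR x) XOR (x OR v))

v | x | Output
--------------
0 | 0 | 0
0 | 1 | 0
1 | 0 | 0
1 | 1 | 0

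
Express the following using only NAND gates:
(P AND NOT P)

((P NAND (P NAND P)) NAND (P NAND (P NAND P)))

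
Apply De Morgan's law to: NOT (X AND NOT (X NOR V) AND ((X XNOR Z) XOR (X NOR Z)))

NOT X OR (X NOR V) OR NOT ((X XNOR Z) XOR (X NOR Z))
De Morgan's: NOT(AND of terms) = OR of negations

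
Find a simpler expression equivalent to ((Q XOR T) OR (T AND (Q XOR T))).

By absorption (E OR (E AND v) = E):
= (Q XOR T)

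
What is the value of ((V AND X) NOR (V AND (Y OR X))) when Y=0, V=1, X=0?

Substituting: ((1 AND 0) NOR (1 AND (0 OR 0)))
= 1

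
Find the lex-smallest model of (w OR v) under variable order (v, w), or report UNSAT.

v=0, w=1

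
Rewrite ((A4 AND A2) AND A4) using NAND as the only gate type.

((((A4 NAND A2) NAND (A4 NAND A2)) NAND A4) NAND (((A4 NAND A2) NAND (A4 NAND A2)) NAND A4))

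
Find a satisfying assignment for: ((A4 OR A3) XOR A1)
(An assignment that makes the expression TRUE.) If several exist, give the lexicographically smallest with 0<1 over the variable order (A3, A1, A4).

A3=0, A1=0, A4=1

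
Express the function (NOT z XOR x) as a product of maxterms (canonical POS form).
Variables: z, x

ΠM(1, 2) = (z OR NOT x) AND (NOT z OR x)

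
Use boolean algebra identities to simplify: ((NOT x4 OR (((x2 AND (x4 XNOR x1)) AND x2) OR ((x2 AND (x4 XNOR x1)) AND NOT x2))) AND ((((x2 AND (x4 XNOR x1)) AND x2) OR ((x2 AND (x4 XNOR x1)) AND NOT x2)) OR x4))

By distribution ((E OR v) AND (E OR NOT v) = E) then distribution ((E AND v) OR (E AND NOT v) = E):
= (x2 AND (x4 XNOR x1))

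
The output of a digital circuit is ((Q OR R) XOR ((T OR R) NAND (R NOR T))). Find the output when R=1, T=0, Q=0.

Substituting: ((0 OR 1) XOR ((0 OR 1) NAND (1 NOR 0)))
= 0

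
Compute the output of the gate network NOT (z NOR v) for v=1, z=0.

Substituting: NOT (0 NOR 1)
= 1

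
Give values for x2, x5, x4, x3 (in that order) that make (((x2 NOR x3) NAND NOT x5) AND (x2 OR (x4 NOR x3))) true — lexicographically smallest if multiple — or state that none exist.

x2=0, x5=1, x4=0, x3=0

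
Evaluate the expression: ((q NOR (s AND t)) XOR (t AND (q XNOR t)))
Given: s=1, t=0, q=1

Substituting: ((1 NOR (1 AND 0)) XOR (0 AND (1 XNOR 0)))
= 0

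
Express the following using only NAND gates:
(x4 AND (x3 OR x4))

((x4 NAND ((x3 NAND x3) NAND (x4 NAND x4))) NAND (x4 NAND ((x3 NAND x3) NAND (x4 NAND x4))))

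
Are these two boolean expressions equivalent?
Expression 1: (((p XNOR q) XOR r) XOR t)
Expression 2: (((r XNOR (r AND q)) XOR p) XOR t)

No. Counterexample: with p=0, r=0, t=0, q=1, Expression 1 = 0 but Expression 2 = 1.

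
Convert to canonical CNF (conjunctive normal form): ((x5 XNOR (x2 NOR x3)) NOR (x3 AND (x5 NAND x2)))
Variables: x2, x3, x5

(x2 OR x3 OR NOT x5) AND (x2 OR NOT x3 OR x5) AND (x2 OR NOT x3 OR NOT x5) AND (NOT x2 OR x3 OR x5) AND (NOT x2 OR NOT x3 OR x5)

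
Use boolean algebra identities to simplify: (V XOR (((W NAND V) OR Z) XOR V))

By XOR self-cancellation ((E XOR v) XOR v = E):
= ((W NAND V) OR Z)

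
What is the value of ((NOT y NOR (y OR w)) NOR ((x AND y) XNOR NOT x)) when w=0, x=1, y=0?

Substituting: ((NOT 0 NOR (0 OR 0)) NOR ((1 AND 0) XNOR NOT 1))
= 0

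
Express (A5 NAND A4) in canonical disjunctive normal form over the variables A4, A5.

(NOT A4 AND NOT A5) OR (NOT A4 AND A5) OR (A4 AND NOT A5)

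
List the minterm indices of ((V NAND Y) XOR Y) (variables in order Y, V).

Σm(0, 1, 3) = (NOT Y AND NOT V) OR (NOT Y AND V) OR (Y AND V)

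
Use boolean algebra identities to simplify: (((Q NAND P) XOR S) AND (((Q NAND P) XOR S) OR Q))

By absorption (E AND (E OR v) = E):
= ((Q NAND P) XOR S)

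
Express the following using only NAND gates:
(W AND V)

((W NAND V) NAND (W NAND V))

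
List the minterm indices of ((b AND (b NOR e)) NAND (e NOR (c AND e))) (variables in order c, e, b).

Σm(0, 1, 2, 3, 4, 5, 6, 7) = (NOT c AND NOT e AND NOT b) OR (NOT c AND NOT e AND b) OR (NOT c AND e AND NOT b) OR (NOT c AND e AND b) OR (c AND NOT e AND NOT b) OR (c AND NOT e AND b) OR (c AND e AND NOT b) OR (c AND e AND b)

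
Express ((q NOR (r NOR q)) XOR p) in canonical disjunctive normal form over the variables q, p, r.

(NOT q AND NOT p AND r) OR (NOT q AND p AND NOT r) OR (q AND p AND NOT r) OR (q AND p AND r)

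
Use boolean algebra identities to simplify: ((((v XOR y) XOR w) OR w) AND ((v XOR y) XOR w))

By absorption (E AND (E OR v) = E):
= ((v XOR y) XOR w)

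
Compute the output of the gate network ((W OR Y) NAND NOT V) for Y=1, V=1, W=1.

Substituting: ((1 OR 1) NAND NOT 1)
= 1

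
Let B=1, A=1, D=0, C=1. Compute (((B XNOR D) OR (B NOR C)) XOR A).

Substituting: (((1 XNOR 0) OR (1 NOR 1)) XOR 1)
= 1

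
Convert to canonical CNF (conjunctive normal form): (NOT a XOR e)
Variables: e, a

(e OR NOT a) AND (NOT e OR a)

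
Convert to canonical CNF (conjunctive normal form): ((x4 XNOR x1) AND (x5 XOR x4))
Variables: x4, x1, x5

(x4 OR x1 OR x5) AND (x4 OR NOT x1 OR x5) AND (x4 OR NOT x1 OR NOT x5) AND (NOT x4 OR x1 OR x5) AND (NOT x4 OR x1 OR NOT x5) AND (NOT x4 OR NOT x1 OR NOT x5)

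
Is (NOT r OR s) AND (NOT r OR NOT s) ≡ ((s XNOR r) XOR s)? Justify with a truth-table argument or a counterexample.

Yes, they are equivalent — the two output columns agree on all 4 assignments:
r | s | Expression 1 | Expression 2
-----------------------------------
0 | 0 | 1 | 1
0 | 1 | 1 | 1
1 | 0 | 0 | 0
1 | 1 | 0 | 0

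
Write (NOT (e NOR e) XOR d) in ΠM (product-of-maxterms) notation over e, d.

ΠM(0, 3) = (e OR d) AND (NOT e OR NOT d)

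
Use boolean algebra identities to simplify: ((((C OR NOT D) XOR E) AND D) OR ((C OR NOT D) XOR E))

By absorption (E OR (E AND v) = E):
= ((C OR NOT D) XOR E)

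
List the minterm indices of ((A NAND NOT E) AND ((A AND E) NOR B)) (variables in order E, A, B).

Σm(0, 4) = (NOT E AND NOT A AND NOT B) OR (E AND NOT A AND NOT B)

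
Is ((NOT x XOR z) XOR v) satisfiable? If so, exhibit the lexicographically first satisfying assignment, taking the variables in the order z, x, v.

z=0, x=0, v=0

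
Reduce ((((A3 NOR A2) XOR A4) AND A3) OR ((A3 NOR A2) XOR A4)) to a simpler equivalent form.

By absorption (E OR (E AND v) = E):
= ((A3 NOR A2) XOR A4)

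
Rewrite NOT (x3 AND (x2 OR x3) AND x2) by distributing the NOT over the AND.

NOT x3 OR NOT (x2 OR x3) OR NOT x2
De Morgan's: NOT(AND of terms) = OR of negations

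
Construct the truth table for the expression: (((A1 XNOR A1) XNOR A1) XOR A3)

A1 | A3 | Output
----------------
0 | 0 | 0
0 | 1 | 1
1 | 0 | 1
1 | 1 | 0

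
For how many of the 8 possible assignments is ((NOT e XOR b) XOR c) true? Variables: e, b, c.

Satisfying assignments: (0,0,0), (0,1,1), (1,0,1), (1,1,0)
Count: 4 out of 8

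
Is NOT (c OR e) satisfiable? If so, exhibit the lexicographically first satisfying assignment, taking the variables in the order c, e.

c=0, e=0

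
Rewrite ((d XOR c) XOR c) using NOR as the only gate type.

((((((((d NOR c) NOR (d NOR c)) NOR ((d NOR c) NOR (d NOR c))) NOR ((((d NOR d) NOR (c NOR c)) NOR ((d NOR d) NOR (c NOR c))) NOR (((d NOR d) NOR (c NOR c)) NOR ((d NOR d) NOR (c NOR c))))) NOR c) NOR (((((d NOR c) NOR (d NOR c)) NOR ((d NOR c) NOR (d NOR c))) NOR ((((d NOR d) NOR (c NOR c)) NOR ((d NOR d) NOR (c NOR c))) NOR (((d NOR d) NOR (c NOR c)) NOR ((d NOR d) NOR (c NOR c))))) NOR c)) NOR ((((((d NOR c) NOR (d NOR c)) NOR ((d NOR c) NOR (d NOR c))) NOR ((((d NOR d) NOR (c NOR c)) NOR ((d NOR d) NOR (c NOR c))) NOR (((d NOR d) NOR (c NOR c)) NOR ((d NOR d) NOR (c NOR c))))) NOR c) NOR (((((d NOR c) NOR (d NOR c)) NOR ((d NOR c) NOR (d NOR c))) NOR ((((d NOR d) NOR (c NOR c)) NOR ((d NOR d) NOR (c NOR c))) NOR (((d NOR d) NOR (c NOR c)) NOR ((d NOR d) NOR (c NOR c))))) NOR c))) NOR ((((((((d NOR c) NOR (d NOR c)) NOR ((d NOR c) NOR (d NOR c))) NOR ((((d NOR d) NOR (c NOR c)) NOR ((d NOR d) NOR (c NOR c))) NOR (((d NOR d) NOR (c NOR c)) NOR ((d NOR d) NOR (c NOR c))))) NOR ((((d NOR c) NOR (d NOR c)) NOR ((d NOR c) NOR (d NOR c))) NOR ((((d NOR d) NOR (c NOR c)) NOR ((d NOR d) NOR (c NOR c))) NOR (((d NOR d) NOR (c NOR c)) NOR ((d NOR d) NOR (c NOR c)))))) NOR (c NOR c)) NOR ((((((d NOR c) NOR (d NOR c)) NOR ((d NOR c) NOR (d NOR c))) NOR ((((d NOR d) NOR (c NOR c)) NOR ((d NOR d) NOR (c NOR c))) NOR (((d NOR d) NOR (c NOR c)) NOR ((d NOR d) NOR (c NOR c))))) NOR ((((d NOR c) NOR (d NOR c)) NOR ((d NOR c) NOR (d NOR c))) NOR ((((d NOR d) NOR (c NOR c)) NOR ((d NOR d) NOR (c NOR c))) NOR (((d NOR d) NOR (c NOR c)) NOR ((d NOR d) NOR (c NOR c)))))) NOR (c NOR c))) NOR (((((((d NOR c) NOR (d NOR c)) NOR ((d NOR c) NOR (d NOR c))) NOR ((((d NOR d) NOR (c NOR c)) NOR ((d NOR d) NOR (c NOR c))) NOR (((d NOR d) NOR (c NOR c)) NOR ((d NOR d) NOR (c NOR c))))) NOR ((((d NOR c) NOR (d NOR c)) NOR ((d NOR c) NOR (d NOR c))) NOR ((((d NOR d) NOR (c NOR c)) NOR ((d NOR d) NOR (c NOR c))) NOR (((d NOR d) NOR (c NOR c)) NOR ((d NOR d) NOR (c NOR c)))))) NOR (c NOR c)) NOR ((((((d NOR c) NOR (d NOR c)) NOR ((d NOR c) NOR (d NOR c))) NOR ((((d NOR d) NOR (c NOR c)) NOR ((d NOR d) NOR (c NOR c))) NOR (((d NOR d) NOR (c NOR c)) NOR ((d NOR d) NOR (c NOR c))))) NOR ((((d NOR c) NOR (d NOR c)) NOR ((d NOR c) NOR (d NOR c))) NOR ((((d NOR d) NOR (c NOR c)) NOR ((d NOR d) NOR (c NOR c))) NOR (((d NOR d) NOR (c NOR c)) NOR ((d NOR d) NOR (c NOR c)))))) NOR (c NOR c)))))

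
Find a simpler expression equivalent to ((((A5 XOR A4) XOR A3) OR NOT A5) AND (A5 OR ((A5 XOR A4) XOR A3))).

By distribution ((E OR v) AND (E OR NOT v) = E):
= ((A5 XOR A4) XOR A3)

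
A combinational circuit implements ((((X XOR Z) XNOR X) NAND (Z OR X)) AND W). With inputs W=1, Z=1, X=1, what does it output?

Substituting: ((((1 XOR 1) XNOR 1) NAND (1 OR 1)) AND 1)
= 1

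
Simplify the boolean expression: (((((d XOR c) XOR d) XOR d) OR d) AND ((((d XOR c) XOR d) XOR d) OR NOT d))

By distribution ((E OR v) AND (E OR NOT v) = E) then XOR self-cancellation ((E XOR v) XOR v = E):
= (d XOR c)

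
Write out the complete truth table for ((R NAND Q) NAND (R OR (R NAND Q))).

R | Q | Output
--------------
0 | 0 | 0
0 | 1 | 0
1 | 0 | 0
1 | 1 | 1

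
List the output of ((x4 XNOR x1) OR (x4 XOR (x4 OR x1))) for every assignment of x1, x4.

x1 | x4 | Output
----------------
0 | 0 | 1
0 | 1 | 0
1 | 0 | 1
1 | 1 | 1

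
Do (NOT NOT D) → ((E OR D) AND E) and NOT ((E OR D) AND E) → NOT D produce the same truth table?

Yes, Contrapositive is always equivalent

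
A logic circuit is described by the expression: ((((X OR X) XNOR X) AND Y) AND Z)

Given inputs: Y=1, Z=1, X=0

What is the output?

Substituting: ((((0 OR 0) XNOR 0) AND 1) AND 1)
= 1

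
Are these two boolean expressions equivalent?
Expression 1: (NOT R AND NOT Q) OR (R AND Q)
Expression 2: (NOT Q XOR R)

Yes, they are equivalent — the two output columns agree on all 4 assignments:
R | Q | Expression 1 | Expression 2
-----------------------------------
0 | 0 | 1 | 1
0 | 1 | 0 | 0
1 | 0 | 0 | 0
1 | 1 | 1 | 1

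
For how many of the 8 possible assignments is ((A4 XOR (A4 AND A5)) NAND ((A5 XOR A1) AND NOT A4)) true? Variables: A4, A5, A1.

Satisfying assignments: (0,0,0), (0,0,1), (0,1,0), (0,1,1), (1,0,0), (1,0,1), (1,1,0), (1,1,1)
Count: 8 out of 8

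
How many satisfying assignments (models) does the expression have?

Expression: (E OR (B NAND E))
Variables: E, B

Satisfying assignments: (0,0), (0,1), (1,0), (1,1)
Count: 4 out of 4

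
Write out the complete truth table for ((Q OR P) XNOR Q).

Q | P | Output
--------------
0 | 0 | 1
0 | 1 | 0
1 | 0 | 1
1 | 1 | 1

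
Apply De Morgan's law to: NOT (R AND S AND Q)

NOT R OR NOT S OR NOT Q
De Morgan's: NOT(AND of terms) = OR of negations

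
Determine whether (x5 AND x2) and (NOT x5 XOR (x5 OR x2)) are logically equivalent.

No. Counterexample: with x2=0, x5=0, Expression 1 = 0 but Expression 2 = 1.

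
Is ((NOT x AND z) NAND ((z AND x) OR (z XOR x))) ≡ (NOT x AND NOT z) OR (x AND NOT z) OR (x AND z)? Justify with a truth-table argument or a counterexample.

Yes, they are equivalent — the two output columns agree on all 4 assignments:
x | z | Expression 1 | Expression 2
-----------------------------------
0 | 0 | 1 | 1
0 | 1 | 0 | 0
1 | 0 | 1 | 1
1 | 1 | 1 | 1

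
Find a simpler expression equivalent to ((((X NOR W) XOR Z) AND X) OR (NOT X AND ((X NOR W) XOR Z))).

By distribution ((E AND v) OR (E AND NOT v) = E):
= ((X NOR W) XOR Z)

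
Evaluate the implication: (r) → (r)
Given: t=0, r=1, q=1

Antecedent (r) = 1; consequent (r) = 1.
1 → 1 = 1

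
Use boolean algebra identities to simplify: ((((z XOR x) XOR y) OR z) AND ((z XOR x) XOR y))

By absorption (E AND (E OR v) = E):
= ((z XOR x) XOR y)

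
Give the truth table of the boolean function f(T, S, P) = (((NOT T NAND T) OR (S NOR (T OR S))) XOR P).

T | S | P | Output
------------------
0 | 0 | 0 | 1
0 | 0 | 1 | 0
0 | 1 | 0 | 1
0 | 1 | 1 | 0
1 | 0 | 0 | 1
1 | 0 | 1 | 0
1 | 1 | 0 | 1
1 | 1 | 1 | 0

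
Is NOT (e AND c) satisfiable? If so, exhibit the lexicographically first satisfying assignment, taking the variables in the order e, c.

e=0, c=0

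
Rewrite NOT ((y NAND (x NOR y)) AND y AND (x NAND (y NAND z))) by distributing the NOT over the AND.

NOT (y NAND (x NOR y)) OR NOT y OR NOT (x NAND (y NAND z))
De Morgan's: NOT(AND of terms) = OR of negations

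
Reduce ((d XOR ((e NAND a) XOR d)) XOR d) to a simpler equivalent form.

By XOR self-cancellation ((E XOR v) XOR v = E):
= ((e NAND a) XOR d)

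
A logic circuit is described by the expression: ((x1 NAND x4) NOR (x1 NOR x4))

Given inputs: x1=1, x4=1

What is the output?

Substituting: ((1 NAND 1) NOR (1 NOR 1))
= 1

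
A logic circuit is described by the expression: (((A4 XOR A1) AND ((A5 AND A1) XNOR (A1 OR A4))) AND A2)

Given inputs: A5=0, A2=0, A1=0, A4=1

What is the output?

Substituting: (((1 XOR 0) AND ((0 AND 0) XNOR (0 OR 1))) AND 0)
= 0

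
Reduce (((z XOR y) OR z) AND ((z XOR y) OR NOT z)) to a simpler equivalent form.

By distribution ((E OR v) AND (E OR NOT v) = E):
= (z XOR y)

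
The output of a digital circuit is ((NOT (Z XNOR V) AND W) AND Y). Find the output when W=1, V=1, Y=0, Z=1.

Substituting: ((NOT (1 XNOR 1) AND 1) AND 0)
= 0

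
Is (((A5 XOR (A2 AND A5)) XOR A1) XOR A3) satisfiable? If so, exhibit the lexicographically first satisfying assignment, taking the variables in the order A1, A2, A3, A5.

A1=0, A2=0, A3=0, A5=1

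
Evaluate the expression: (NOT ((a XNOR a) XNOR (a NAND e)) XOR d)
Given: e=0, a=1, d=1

Substituting: (NOT ((1 XNOR 1) XNOR (1 NAND 0)) XOR 1)
= 1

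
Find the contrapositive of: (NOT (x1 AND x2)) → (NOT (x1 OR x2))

Contrapositive: (x1 OR x2) → (x1 AND x2)
Note: A statement and its contrapositive are logically equivalent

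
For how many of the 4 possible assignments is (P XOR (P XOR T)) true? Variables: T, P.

Satisfying assignments: (1,0), (1,1)
Count: 2 out of 4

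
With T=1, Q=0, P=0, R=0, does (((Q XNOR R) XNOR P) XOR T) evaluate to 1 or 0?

Substituting: (((0 XNOR 0) XNOR 0) XOR 1)
= 1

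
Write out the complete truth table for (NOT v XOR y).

y | v | Output
--------------
0 | 0 | 1
0 | 1 | 0
1 | 0 | 0
1 | 1 | 1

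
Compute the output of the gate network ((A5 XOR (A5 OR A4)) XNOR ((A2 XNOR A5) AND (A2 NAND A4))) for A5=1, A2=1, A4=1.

Substituting: ((1 XOR (1 OR 1)) XNOR ((1 XNOR 1) AND (1 NAND 1)))
= 1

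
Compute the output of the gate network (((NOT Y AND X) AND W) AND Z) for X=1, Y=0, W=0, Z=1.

Substituting: (((NOT 0 AND 1) AND 0) AND 1)
= 0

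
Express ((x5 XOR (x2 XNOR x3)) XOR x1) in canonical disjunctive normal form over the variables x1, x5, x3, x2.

(NOT x1 AND NOT x5 AND NOT x3 AND NOT x2) OR (NOT x1 AND NOT x5 AND x3 AND x2) OR (NOT x1 AND x5 AND NOT x3 AND x2) OR (NOT x1 AND x5 AND x3 AND NOT x2) OR (x1 AND NOT x5 AND NOT x3 AND x2) OR (x1 AND NOT x5 AND x3 AND NOT x2) OR (x1 AND x5 AND NOT x3 AND NOT x2) OR (x1 AND x5 AND x3 AND x2)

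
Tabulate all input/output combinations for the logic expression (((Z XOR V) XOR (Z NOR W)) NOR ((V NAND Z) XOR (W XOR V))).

W | Z | V | Output
------------------
0 | 0 | 0 | 0
0 | 0 | 1 | 1
0 | 1 | 0 | 0
0 | 1 | 1 | 0
1 | 0 | 0 | 1
1 | 0 | 1 | 0
1 | 1 | 0 | 0
1 | 1 | 1 | 1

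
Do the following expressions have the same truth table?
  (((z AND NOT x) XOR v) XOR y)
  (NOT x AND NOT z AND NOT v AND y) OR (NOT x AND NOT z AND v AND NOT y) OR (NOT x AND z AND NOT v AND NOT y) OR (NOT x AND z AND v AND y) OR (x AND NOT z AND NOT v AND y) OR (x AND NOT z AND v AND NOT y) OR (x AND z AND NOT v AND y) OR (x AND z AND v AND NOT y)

Yes, they are equivalent — the two output columns agree on all 16 assignments:
x | z | v | y | Expression 1 | Expression 2
-------------------------------------------
0 | 0 | 0 | 0 | 0 | 0
0 | 0 | 0 | 1 | 1 | 1
0 | 0 | 1 | 0 | 1 | 1
0 | 0 | 1 | 1 | 0 | 0
0 | 1 | 0 | 0 | 1 | 1
0 | 1 | 0 | 1 | 0 | 0
0 | 1 | 1 | 0 | 0 | 0
0 | 1 | 1 | 1 | 1 | 1
1 | 0 | 0 | 0 | 0 | 0
1 | 0 | 0 | 1 | 1 | 1
1 | 0 | 1 | 0 | 1 | 1
1 | 0 | 1 | 1 | 0 | 0
1 | 1 | 0 | 0 | 0 | 0
1 | 1 | 0 | 1 | 1 | 1
1 | 1 | 1 | 0 | 1 | 1
1 | 1 | 1 | 1 | 0 | 0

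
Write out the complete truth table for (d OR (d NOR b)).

d | b | Output
--------------
0 | 0 | 1
0 | 1 | 0
1 | 0 | 1
1 | 1 | 1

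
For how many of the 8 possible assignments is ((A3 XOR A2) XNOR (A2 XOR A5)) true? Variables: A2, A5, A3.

Satisfying assignments: (0,0,0), (0,1,1), (1,0,0), (1,1,1)
Count: 4 out of 8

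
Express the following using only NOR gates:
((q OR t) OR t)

((((q NOR t) NOR (q NOR t)) NOR t) NOR (((q NOR t) NOR (q NOR t)) NOR t))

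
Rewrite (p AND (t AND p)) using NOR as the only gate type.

((p NOR p) NOR (((t NOR t) NOR (p NOR p)) NOR ((t NOR t) NOR (p NOR p))))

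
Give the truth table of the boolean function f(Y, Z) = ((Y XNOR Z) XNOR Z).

Y | Z | Output
--------------
0 | 0 | 0
0 | 1 | 0
1 | 0 | 1
1 | 1 | 1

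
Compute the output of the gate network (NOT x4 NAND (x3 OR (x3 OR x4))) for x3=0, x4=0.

Substituting: (NOT 0 NAND (0 OR (0 OR 0)))
= 1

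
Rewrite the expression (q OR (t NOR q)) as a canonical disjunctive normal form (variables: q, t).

(NOT q AND NOT t) OR (q AND NOT t) OR (q AND t)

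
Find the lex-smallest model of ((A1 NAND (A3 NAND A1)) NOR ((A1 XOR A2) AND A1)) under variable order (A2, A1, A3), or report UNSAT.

A2=1, A1=1, A3=0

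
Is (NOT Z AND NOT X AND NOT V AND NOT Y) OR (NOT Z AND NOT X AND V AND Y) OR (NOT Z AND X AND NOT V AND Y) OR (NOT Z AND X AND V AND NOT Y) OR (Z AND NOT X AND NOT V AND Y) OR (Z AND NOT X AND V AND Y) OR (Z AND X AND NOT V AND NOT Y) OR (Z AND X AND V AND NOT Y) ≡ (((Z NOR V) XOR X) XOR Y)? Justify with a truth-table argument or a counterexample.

Yes, they are equivalent — the two output columns agree on all 16 assignments:
Z | X | V | Y | Expression 1 | Expression 2
-------------------------------------------
0 | 0 | 0 | 0 | 1 | 1
0 | 0 | 0 | 1 | 0 | 0
0 | 0 | 1 | 0 | 0 | 0
0 | 0 | 1 | 1 | 1 | 1
0 | 1 | 0 | 0 | 0 | 0
0 | 1 | 0 | 1 | 1 | 1
0 | 1 | 1 | 0 | 1 | 1
0 | 1 | 1 | 1 | 0 | 0
1 | 0 | 0 | 0 | 0 | 0
1 | 0 | 0 | 1 | 1 | 1
1 | 0 | 1 | 0 | 0 | 0
1 | 0 | 1 | 1 | 1 | 1
1 | 1 | 0 | 0 | 1 | 1
1 | 1 | 0 | 1 | 0 | 0
1 | 1 | 1 | 0 | 1 | 1
1 | 1 | 1 | 1 | 0 | 0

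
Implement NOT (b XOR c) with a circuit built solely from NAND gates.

(((b NAND (b NAND c)) NAND (c NAND (b NAND c))) NAND ((b NAND (b NAND c)) NAND (c NAND (b NAND c))))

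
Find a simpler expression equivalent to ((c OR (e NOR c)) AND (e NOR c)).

By absorption (E AND (E OR v) = E):
= (e NOR c)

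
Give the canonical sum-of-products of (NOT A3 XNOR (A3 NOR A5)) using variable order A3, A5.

Σm(0, 2, 3) = (NOT A3 AND NOT A5) OR (A3 AND NOT A5) OR (A3 AND A5)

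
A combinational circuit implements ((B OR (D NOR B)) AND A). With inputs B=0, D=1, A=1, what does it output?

Substituting: ((0 OR (1 NOR 0)) AND 1)
= 0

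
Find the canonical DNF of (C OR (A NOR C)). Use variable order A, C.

(NOT A AND NOT C) OR (NOT A AND C) OR (A AND C)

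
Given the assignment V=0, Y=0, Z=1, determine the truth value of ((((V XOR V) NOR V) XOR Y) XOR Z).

Substituting: ((((0 XOR 0) NOR 0) XOR 0) XOR 1)
= 0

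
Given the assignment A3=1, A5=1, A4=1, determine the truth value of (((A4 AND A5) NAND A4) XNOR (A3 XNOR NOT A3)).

Substituting: (((1 AND 1) NAND 1) XNOR (1 XNOR NOT 1))
= 1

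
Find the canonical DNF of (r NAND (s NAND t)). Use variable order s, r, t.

(NOT s AND NOT r AND NOT t) OR (NOT s AND NOT r AND t) OR (s AND NOT r AND NOT t) OR (s AND NOT r AND t) OR (s AND r AND t)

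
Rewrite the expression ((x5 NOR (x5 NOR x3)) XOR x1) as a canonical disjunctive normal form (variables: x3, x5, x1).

(NOT x3 AND NOT x5 AND x1) OR (NOT x3 AND x5 AND x1) OR (x3 AND NOT x5 AND NOT x1) OR (x3 AND x5 AND x1)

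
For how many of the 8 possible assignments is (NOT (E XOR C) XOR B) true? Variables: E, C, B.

Satisfying assignments: (0,0,0), (0,1,1), (1,0,1), (1,1,0)
Count: 4 out of 8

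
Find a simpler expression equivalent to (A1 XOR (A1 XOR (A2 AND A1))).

By XOR self-cancellation ((E XOR v) XOR v = E):
= (A2 AND A1)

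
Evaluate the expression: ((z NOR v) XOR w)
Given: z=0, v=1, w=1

Substituting: ((0 NOR 1) XOR 1)
= 1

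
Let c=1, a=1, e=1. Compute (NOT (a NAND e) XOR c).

Substituting: (NOT (1 NAND 1) XOR 1)
= 0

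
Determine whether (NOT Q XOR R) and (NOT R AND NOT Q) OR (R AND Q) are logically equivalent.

Yes, they are equivalent — the two output columns agree on all 4 assignments:
R | Q | Expression 1 | Expression 2
-----------------------------------
0 | 0 | 1 | 1
0 | 1 | 0 | 0
1 | 0 | 0 | 0
1 | 1 | 1 | 1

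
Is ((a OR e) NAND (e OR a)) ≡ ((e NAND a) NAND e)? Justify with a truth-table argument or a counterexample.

No. Counterexample: with e=0, a=1, Expression 1 = 0 but Expression 2 = 1.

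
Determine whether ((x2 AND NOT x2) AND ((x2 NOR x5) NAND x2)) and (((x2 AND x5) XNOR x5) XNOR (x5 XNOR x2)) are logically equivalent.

No. Counterexample: with x2=0, x5=0, Expression 1 = 0 but Expression 2 = 1.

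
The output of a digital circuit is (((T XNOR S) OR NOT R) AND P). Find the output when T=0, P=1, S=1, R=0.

Substituting: (((0 XNOR 1) OR NOT 0) AND 1)
= 1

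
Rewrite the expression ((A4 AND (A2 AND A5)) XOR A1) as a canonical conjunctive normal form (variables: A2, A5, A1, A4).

(A2 OR A5 OR A1 OR A4) AND (A2 OR A5 OR A1 OR NOT A4) AND (A2 OR NOT A5 OR A1 OR A4) AND (A2 OR NOT A5 OR A1 OR NOT A4) AND (NOT A2 OR A5 OR A1 OR A4) AND (NOT A2 OR A5 OR A1 OR NOT A4) AND (NOT A2 OR NOT A5 OR A1 OR A4) AND (NOT A2 OR NOT A5 OR NOT A1 OR NOT A4)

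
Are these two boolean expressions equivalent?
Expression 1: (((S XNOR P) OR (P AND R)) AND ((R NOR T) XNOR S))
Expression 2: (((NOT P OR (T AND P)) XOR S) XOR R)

No. Counterexample: with S=0, T=0, P=0, R=0, Expression 1 = 0 but Expression 2 = 1.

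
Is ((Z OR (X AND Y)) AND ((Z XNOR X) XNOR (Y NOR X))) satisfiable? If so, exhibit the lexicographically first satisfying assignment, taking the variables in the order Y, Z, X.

Y=1, Z=0, X=1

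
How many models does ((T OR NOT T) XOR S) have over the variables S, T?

Satisfying assignments: (0,0), (0,1)
Count: 2 out of 4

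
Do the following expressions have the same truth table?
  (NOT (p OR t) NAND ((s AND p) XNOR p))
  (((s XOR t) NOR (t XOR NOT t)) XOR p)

No. Counterexample: with t=1, p=0, s=0, Expression 1 = 1 but Expression 2 = 0.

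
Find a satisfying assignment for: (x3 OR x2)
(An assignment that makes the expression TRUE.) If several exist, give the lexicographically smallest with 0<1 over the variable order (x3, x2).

x3=0, x2=1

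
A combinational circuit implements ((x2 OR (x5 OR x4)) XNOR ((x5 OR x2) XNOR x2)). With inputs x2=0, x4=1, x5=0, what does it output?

Substituting: ((0 OR (0 OR 1)) XNOR ((0 OR 0) XNOR 0))
= 1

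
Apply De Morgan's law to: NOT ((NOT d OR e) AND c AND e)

NOT (NOT d OR e) OR NOT c OR NOT e
De Morgan's: NOT(AND of terms) = OR of negations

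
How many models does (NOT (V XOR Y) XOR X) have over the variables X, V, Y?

Satisfying assignments: (0,0,0), (0,1,1), (1,0,1), (1,1,0)
Count: 4 out of 8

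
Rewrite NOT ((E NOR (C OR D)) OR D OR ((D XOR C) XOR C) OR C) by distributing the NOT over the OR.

NOT (E NOR (C OR D)) AND NOT D AND NOT ((D XOR C) XOR C) AND NOT C
De Morgan's: NOT(OR of terms) = AND of negations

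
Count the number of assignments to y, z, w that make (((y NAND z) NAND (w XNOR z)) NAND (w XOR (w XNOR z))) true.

Satisfying assignments: (0,0,0), (0,1,0), (0,1,1), (1,0,0), (1,1,0), (1,1,1)
Count: 6 out of 8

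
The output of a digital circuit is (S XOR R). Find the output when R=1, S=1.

Substituting: (1 XOR 1)
= 0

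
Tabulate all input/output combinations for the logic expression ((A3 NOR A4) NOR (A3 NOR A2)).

A4 | A2 | A3 | Output
---------------------
0 | 0 | 0 | 0
0 | 0 | 1 | 1
0 | 1 | 0 | 0
0 | 1 | 1 | 1
1 | 0 | 0 | 0
1 | 0 | 1 | 1
1 | 1 | 0 | 1
1 | 1 | 1 | 1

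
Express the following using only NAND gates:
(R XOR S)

((R NAND (R NAND S)) NAND (S NAND (R NAND S)))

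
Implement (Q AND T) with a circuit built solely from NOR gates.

((Q NOR Q) NOR (T NOR T))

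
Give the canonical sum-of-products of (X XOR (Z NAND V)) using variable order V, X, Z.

Σm(0, 1, 4, 7) = (NOT V AND NOT X AND NOT Z) OR (NOT V AND NOT X AND Z) OR (V AND NOT X AND NOT Z) OR (V AND X AND Z)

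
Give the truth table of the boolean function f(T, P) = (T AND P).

T | P | Output
--------------
0 | 0 | 0
0 | 1 | 0
1 | 0 | 0
1 | 1 | 1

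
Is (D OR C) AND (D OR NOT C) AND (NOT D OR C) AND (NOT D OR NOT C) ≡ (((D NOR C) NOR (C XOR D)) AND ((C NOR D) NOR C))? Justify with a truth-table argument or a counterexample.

Yes, they are equivalent — the two output columns agree on all 4 assignments:
D | C | Expression 1 | Expression 2
-----------------------------------
0 | 0 | 0 | 0
0 | 1 | 0 | 0
1 | 0 | 0 | 0
1 | 1 | 0 | 0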